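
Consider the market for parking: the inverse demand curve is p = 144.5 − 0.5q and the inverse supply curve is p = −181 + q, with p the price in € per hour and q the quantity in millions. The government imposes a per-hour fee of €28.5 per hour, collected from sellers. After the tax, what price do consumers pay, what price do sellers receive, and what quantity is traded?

Rewrite in direct form: qd = 289 − 2p and qs = p + 181.
Before the tax: set 289 − 2p = p + 181 → p* = €36, q* = 217.
With the tax collected from sellers, supply shifts: qs = (p − 28.5) + 181.
New equilibrium: consumers pay €45.5, sellers receive €17, q = 198. (Wedge: pb − ps = 28.5.)

Consumers pay €45.5; sellers receive €17; quantity = 198.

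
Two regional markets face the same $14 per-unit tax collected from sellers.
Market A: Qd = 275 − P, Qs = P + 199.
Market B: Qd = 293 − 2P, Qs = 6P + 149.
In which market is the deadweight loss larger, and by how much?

Market B, by $98.

Market A: pre-tax P* = $38, Q* = 237; post-tax Q = 230; deadweight loss = $49.
Market B: pre-tax P* = $18, Q* = 257; post-tax Q = 236; deadweight loss = $147.
Difference: $49 vs $147 → market B is larger by $98.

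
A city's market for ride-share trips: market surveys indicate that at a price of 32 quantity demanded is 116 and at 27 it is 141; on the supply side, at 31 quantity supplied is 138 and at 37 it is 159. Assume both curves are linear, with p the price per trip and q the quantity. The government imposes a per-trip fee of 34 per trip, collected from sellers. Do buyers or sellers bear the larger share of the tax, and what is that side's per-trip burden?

Demand slope: (141 − 116)/(27 − 32) = -5, so qd = 276 − 5p.
Supply slope: (159 − 138)/(37 − 31) = 3.5, so qs = 3.5p + 29.5.
Before the tax: set 276 − 5p = 3.5p + 29.5 → p* = 29, q* = 131.
With the tax collected from sellers, supply shifts: qs = 3.5(p − 34) + 29.5.
New equilibrium: buyers pay 43, sellers receive 9, q = 61. (Wedge: pb − ps = 34.)
Per-trip burden: buyers 14, sellers 20.
Sellers take the larger share because supply is less price-elastic here (demand slope 5 vs supply slope 3.5).
The less price-elastic side of the market bears the larger share of a per-unit tax.

Sellers bear the larger share: 20 per trip.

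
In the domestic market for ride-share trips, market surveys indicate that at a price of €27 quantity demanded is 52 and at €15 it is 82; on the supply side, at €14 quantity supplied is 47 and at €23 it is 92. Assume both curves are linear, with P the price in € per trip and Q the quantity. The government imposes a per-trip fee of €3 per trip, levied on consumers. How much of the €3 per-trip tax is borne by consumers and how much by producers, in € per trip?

Consumers bear €2 per trip; producers bear €1 per trip.

Demand slope: (82 − 52)/(15 − 27) = -2.5, so Qd = 119.5 − 2.5P.
Supply slope: (92 − 47)/(23 − 14) = 5, so Qs = 5P − 23.
Before the tax: set 119.5 − 2.5P = 5P − 23 → P* = €19, Q* = 72.
With the tax collected from consumers, demand (in seller-price terms) shifts: Qd = 119.5 − 2.5(P + 3).
New equilibrium: consumers pay €21, producers receive €18, Q = 67. (Wedge: Pb − Ps = 3.)
Burden on consumers: €2; on producers: €1. (They sum to €3.)
The less price-elastic side of the market bears the larger share of a per-unit tax.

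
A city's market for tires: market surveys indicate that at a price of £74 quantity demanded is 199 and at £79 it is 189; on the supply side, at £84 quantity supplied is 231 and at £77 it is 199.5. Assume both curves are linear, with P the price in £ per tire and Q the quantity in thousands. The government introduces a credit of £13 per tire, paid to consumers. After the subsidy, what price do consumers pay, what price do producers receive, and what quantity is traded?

Consumers pay £67; producers receive £80; quantity = 213.

Demand slope: (189 − 199)/(79 − 74) = -2, so Qd = 347 − 2P.
Supply slope: (199.5 − 231)/(77 − 84) = 4.5, so Qs = 4.5P − 147.
Before the subsidy: set 347 − 2P = 4.5P − 147 → P* = £76, Q* = 195.
With a per-unit subsidy paid to consumers, each effectively pays P − 13, so demand becomes Qd = 347 − 2(P − 13).
New equilibrium: consumers pay £67, producers receive £80, Q = 213. (Wedge: Pb − Ps = −13.)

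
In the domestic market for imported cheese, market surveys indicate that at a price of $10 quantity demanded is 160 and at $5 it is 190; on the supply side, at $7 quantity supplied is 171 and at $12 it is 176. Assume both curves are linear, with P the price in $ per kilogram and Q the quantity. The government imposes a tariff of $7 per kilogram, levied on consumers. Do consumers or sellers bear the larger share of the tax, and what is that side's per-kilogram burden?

Demand slope: (190 − 160)/(5 − 10) = -6, so Qd = 220 − 6P.
Supply slope: (176 − 171)/(12 − 7) = 1, so Qs = P + 164.
Without the tax, 220 − 6P = P + 164 gives 7P = 56, so P* = $8 and Q* = 172.
With the tax collected from consumers, demand (in seller-price terms) shifts: Qd = 220 − 6(P + 7).
Solving gives Q = 166 with consumers paying $9 and sellers receiving $2 (the $7 wedge).
Per-kilogram burden: consumers $1, sellers $6.
Sellers take the larger share because supply is less price-elastic here (demand slope 6 vs supply slope 1).
The less price-elastic side of the market bears the larger share of a per-unit tax.

Sellers bear the larger share: $6 per kilogram.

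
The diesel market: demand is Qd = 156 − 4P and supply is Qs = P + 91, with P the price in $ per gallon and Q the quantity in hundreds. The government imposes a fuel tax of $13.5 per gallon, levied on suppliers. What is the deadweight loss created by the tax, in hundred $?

Deadweight loss = $72.9 hundred.

Without the tax, 156 − 4P = P + 91 gives 5P = 65, so P* = $13 and Q* = 104.
With the tax collected from suppliers, supply shifts: Qs = (P − 13.5) + 91.
New equilibrium: buyers pay $15.7, suppliers receive $2.2, Q = 93.2. (Wedge: Pb − Ps = 13.5.)
Quantity falls by |ΔQ| = |104 − 93.2| = 10.8.
DWL = ½ · t · |ΔQ| = ½ · 13.5 · 10.8 = $72.9.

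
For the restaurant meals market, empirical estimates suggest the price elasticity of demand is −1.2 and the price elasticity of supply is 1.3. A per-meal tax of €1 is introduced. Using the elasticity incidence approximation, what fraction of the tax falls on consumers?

Consumers' share ≈ 0.52.

Incidence ratio: consumers' share ≈ εs / (εs + |εd|) = 1.3 / (1.3 + 1.2) = 0.52.
Supply is the more elastic side, so consumers bear the larger share.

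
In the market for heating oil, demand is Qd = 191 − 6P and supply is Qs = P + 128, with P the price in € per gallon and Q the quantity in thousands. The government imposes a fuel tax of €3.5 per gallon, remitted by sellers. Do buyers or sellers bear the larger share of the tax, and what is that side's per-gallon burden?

Without the tax, 191 − 6P = P + 128 gives 7P = 63, so P* = €9 and Q* = 137.
With the tax collected from sellers, supply shifts: Qs = (P − 3.5) + 128.
New equilibrium: buyers pay €9.5, sellers receive €6, Q = 134. (Wedge: Pb − Ps = 3.5.)
Per-gallon burden: buyers €0.5, sellers €3.
Sellers take the larger share because supply is less price-elastic here (demand slope 6 vs supply slope 1).

Sellers bear the larger share: €3 per gallon.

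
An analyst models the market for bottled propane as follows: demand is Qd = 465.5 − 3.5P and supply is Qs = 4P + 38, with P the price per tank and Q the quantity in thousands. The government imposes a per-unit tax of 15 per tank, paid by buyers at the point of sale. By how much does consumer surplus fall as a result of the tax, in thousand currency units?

Consumer surplus falls by 2016 thousand.

Before the tax: set 465.5 − 3.5P = 4P + 38 → P* = 57, Q* = 266.
With the tax collected from buyers, demand (in seller-price terms) shifts: Qd = 465.5 − 3.5(P + 15).
Solving gives Q = 238 with buyers paying 65 and sellers receiving 50 (the 15 wedge).
ΔCS is the trapezoid between Q = 238 and Q = 266 of height 8: ½ · (266 + 238) · 8 = 2016.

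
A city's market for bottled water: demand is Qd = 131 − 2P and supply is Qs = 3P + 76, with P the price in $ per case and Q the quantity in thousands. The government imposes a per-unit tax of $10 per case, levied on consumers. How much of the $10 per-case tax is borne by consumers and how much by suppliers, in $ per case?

Consumers bear $6 per case; suppliers bear $4 per case.

Before the tax: set 131 − 2P = 3P + 76 → P* = $11, Q* = 109.
With the tax collected from consumers, demand (in seller-price terms) shifts: Qd = 131 − 2(P + 10).
New equilibrium: consumers pay $17, suppliers receive $7, Q = 97. (Wedge: Pb − Ps = 10.)
Burden on consumers: $6; on suppliers: $4. (They sum to $10.)
The less price-elastic side of the market bears the larger share of a per-unit tax.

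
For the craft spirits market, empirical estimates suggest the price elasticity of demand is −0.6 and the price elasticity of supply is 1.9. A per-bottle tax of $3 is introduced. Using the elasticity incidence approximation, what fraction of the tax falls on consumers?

Consumers' share ≈ 0.76.

Incidence ratio: consumers' share ≈ εs / (εs + |εd|) = 1.9 / (1.9 + 0.6) = 0.76.
Supply is the more elastic side, so consumers bear the larger share.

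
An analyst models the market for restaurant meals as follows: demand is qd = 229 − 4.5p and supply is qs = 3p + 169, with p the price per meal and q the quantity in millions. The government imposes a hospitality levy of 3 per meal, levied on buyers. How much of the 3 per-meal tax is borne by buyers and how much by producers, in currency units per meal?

Buyers bear 1.2 per meal; producers bear 1.8 per meal.

Without the tax, 229 − 4.5p = 3p + 169 gives 7.5p = 60, so p* = 8 and q* = 193.
With the tax collected from buyers, demand (in seller-price terms) shifts: qd = 229 − 4.5(p + 3).
New equilibrium: buyers pay 9.2, producers receive 6.2, q = 187.6. (Wedge: pb − ps = 3.)
Burden on buyers: 1.2; on producers: 1.8. (They sum to 3.)
The less price-elastic side of the market bears the larger share of a per-unit tax.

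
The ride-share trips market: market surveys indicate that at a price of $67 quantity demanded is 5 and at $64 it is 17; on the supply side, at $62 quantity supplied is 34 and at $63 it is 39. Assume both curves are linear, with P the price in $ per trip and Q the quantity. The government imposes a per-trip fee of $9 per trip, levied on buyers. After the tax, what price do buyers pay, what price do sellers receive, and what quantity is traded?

Demand slope: (17 − 5)/(64 − 67) = -4, so Qd = 273 − 4P.
Supply slope: (39 − 34)/(63 − 62) = 5, so Qs = 5P − 276.
Before the tax: set 273 − 4P = 5P − 276 → P* = $61, Q* = 29.
With the tax collected from buyers, demand (in seller-price terms) shifts: Qd = 273 − 4(P + 9).
Solving gives Q = 9 with buyers paying $66 and sellers receiving $57 (the $9 wedge).

Buyers pay $66; sellers receive $57; quantity = 9.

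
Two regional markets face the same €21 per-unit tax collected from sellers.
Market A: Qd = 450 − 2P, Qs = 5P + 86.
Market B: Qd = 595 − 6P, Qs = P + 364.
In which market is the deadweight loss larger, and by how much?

Market A: pre-tax P* = €52, Q* = 346; post-tax Q = 316; deadweight loss = €315.
Market B: pre-tax P* = €33, Q* = 397; post-tax Q = 379; deadweight loss = €189.
Difference: €315 vs €189 → market A is larger by €126.

Market A, by €126.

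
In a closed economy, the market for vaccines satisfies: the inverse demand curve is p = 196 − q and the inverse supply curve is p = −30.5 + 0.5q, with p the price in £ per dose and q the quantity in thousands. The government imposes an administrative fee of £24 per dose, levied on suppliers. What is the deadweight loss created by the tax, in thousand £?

Inverting to q(p) form: qd = 196 − p; qs = 2p + 61.
Without the tax, 196 − p = 2p + 61 gives 3p = 135, so p* = £45 and q* = 151.
With the tax collected from suppliers, supply shifts: qs = 2(p − 24) + 61.
Solving gives q = 135 with buyers paying £61 and suppliers receiving £37 (the £24 wedge).
Quantity falls by |ΔQ| = |151 − 135| = 16.
DWL = ½ · t · |ΔQ| = ½ · 24 · 16 = £192.

Deadweight loss = £192 thousand.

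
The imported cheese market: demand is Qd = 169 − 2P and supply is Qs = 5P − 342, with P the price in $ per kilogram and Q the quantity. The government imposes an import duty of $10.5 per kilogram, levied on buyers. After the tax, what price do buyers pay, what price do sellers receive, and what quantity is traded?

Before the tax: set 169 − 2P = 5P − 342 → P* = $73, Q* = 23.
With the tax collected from buyers, demand (in seller-price terms) shifts: Qd = 169 − 2(P + 10.5).
New equilibrium: buyers pay $80.5, sellers receive $70, Q = 8. (Wedge: Pb − Ps = 10.5.)

Buyers pay $80.5; sellers receive $70; quantity = 8.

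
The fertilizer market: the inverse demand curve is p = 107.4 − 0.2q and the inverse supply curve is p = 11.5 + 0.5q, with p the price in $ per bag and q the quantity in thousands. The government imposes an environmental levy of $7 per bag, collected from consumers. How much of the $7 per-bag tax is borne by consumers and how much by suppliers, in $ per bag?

Consumers bear $2 per bag; suppliers bear $5 per bag.

Rewrite in direct form: qd = 537 − 5p and qs = 2p − 23.
Before the tax: set 537 − 5p = 2p − 23 → p* = $80, q* = 137.
With the tax collected from consumers, demand (in seller-price terms) shifts: qd = 537 − 5(p + 7).
New equilibrium: consumers pay $82, suppliers receive $75, q = 127. (Wedge: pb − ps = 7.)
Burden on consumers: $2; on suppliers: $5. (They sum to $7.)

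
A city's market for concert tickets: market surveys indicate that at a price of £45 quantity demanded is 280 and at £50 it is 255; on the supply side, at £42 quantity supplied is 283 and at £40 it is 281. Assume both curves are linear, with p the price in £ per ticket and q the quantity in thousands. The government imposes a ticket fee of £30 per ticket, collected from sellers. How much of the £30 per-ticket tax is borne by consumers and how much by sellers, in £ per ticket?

Consumers bear £5 per ticket; sellers bear £25 per ticket.

Demand slope: (255 − 280)/(50 − 45) = -5, so qd = 505 − 5p.
Supply slope: (281 − 283)/(40 − 42) = 1, so qs = p + 241.
Before the tax: set 505 − 5p = p + 241 → p* = £44, q* = 285.
With the tax collected from sellers, supply shifts: qs = (p − 30) + 241.
New equilibrium: consumers pay £49, sellers receive £19, q = 260. (Wedge: pb − ps = 30.)
Burden on consumers: £5; on sellers: £25. (They sum to £30.)
The less price-elastic side of the market bears the larger share of a per-unit tax.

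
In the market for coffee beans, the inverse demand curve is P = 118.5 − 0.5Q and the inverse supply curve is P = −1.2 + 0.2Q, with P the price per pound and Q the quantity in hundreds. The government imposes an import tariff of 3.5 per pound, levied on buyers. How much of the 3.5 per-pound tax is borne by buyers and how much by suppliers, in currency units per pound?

Buyers bear 2.5 per pound; suppliers bear 1 per pound.

Rewrite in direct form: Qd = 237 − 2P and Qs = 5P + 6.
Before the tax: set 237 − 2P = 5P + 6 → P* = 33, Q* = 171.
With the tax collected from buyers, demand (in seller-price terms) shifts: Qd = 237 − 2(P + 3.5).
New equilibrium: buyers pay 35.5, suppliers receive 32, Q = 166. (Wedge: Pb − Ps = 3.5.)
Burden on buyers: 2.5; on suppliers: 1. (They sum to 3.5.)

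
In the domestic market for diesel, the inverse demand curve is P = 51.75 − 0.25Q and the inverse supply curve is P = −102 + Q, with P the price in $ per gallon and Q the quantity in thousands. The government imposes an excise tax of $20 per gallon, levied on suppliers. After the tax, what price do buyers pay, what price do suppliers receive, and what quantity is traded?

Buyers pay $25; suppliers receive $5; quantity = 107.

Inverting to Q(P) form: Qd = 207 − 4P; Qs = P + 102.
Before the tax: set 207 − 4P = P + 102 → P* = $21, Q* = 123.
With the tax collected from suppliers, supply shifts: Qs = (P − 20) + 102.
New equilibrium: buyers pay $25, suppliers receive $5, Q = 107. (Wedge: Pb − Ps = 20.)
The less price-elastic side of the market bears the larger share of a per-unit tax.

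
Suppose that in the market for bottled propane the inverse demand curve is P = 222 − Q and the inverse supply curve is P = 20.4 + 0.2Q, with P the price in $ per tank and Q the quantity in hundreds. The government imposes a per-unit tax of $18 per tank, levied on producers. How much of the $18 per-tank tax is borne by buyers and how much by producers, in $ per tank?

Rewrite in direct form: Qd = 222 − P and Qs = 5P − 102.
Before the tax: set 222 − P = 5P − 102 → P* = $54, Q* = 168.
With the tax collected from producers, supply shifts: Qs = 5(P − 18) − 102.
New equilibrium: buyers pay $69, producers receive $51, Q = 153. (Wedge: Pb − Ps = 18.)
Burden on buyers: $15; on producers: $3. (They sum to $18.)
The less price-elastic side of the market bears the larger share of a per-unit tax.

Buyers bear $15 per tank; producers bear $3 per tank.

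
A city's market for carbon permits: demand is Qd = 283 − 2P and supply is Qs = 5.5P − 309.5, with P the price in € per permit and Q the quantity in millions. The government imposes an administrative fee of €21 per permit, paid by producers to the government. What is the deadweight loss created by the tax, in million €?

Deadweight loss = €323.4 million.

Without the tax, 283 − 2P = 5.5P − 309.5 gives 7.5P = 592.5, so P* = €79 and Q* = 125.
With the tax collected from producers, supply shifts: Qs = 5.5(P − 21) − 309.5.
Solving gives Q = 94.2 with buyers paying €94.4 and producers receiving €73.4 (the €21 wedge).
Quantity falls by |ΔQ| = |125 − 94.2| = 30.8.
DWL = ½ · t · |ΔQ| = ½ · 21 · 30.8 = €323.4.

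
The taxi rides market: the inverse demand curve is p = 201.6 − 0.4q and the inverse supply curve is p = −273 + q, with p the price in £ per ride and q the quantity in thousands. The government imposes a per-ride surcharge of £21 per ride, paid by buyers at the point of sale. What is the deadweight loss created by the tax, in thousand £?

Deadweight loss = £157.5 thousand.

Inverting to q(p) form: qd = 504 − 2.5p; qs = p + 273.
Before the tax: set 504 − 2.5p = p + 273 → p* = £66, q* = 339.
With the tax collected from buyers, demand (in seller-price terms) shifts: qd = 504 − 2.5(p + 21).
Solving gives q = 324 with buyers paying £72 and sellers receiving £51 (the £21 wedge).
Quantity falls by |ΔQ| = |339 − 324| = 15.
DWL = ½ · t · |ΔQ| = ½ · 21 · 15 = £157.5.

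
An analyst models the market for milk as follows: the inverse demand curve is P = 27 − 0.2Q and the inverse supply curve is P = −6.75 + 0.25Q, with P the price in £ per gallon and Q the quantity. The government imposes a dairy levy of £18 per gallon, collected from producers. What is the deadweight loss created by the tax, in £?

Inverting to Q(P) form: Qd = 135 − 5P; Qs = 4P + 27.
Without the tax, 135 − 5P = 4P + 27 gives 9P = 108, so P* = £12 and Q* = 75.
With the tax collected from producers, supply shifts: Qs = 4(P − 18) + 27.
New equilibrium: consumers pay £20, producers receive £2, Q = 35. (Wedge: Pb − Ps = 18.)
Quantity falls by |ΔQ| = |75 − 35| = 40.
DWL = ½ · t · |ΔQ| = ½ · 18 · 40 = £360.

Deadweight loss = £360.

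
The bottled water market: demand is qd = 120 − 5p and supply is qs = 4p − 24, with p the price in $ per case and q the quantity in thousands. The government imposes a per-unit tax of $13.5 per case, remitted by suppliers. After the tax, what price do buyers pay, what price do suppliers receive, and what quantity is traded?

Without the tax, 120 − 5p = 4p − 24 gives 9p = 144, so p* = $16 and q* = 40.
With the tax collected from suppliers, supply shifts: qs = 4(p − 13.5) − 24.
Solving gives q = 10 with buyers paying $22 and suppliers receiving $8.5 (the $13.5 wedge).

Buyers pay $22; suppliers receive $8.5; quantity = 10.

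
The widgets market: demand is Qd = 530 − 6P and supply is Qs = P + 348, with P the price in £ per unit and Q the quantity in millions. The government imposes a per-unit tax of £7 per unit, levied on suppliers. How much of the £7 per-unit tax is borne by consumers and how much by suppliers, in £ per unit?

Consumers bear £1 per unit; suppliers bear £6 per unit.

Before the tax: set 530 − 6P = P + 348 → P* = £26, Q* = 374.
With the tax collected from suppliers, supply shifts: Qs = (P − 7) + 348.
New equilibrium: consumers pay £27, suppliers receive £20, Q = 368. (Wedge: Pb − Ps = 7.)
Burden on consumers: £1; on suppliers: £6. (They sum to £7.)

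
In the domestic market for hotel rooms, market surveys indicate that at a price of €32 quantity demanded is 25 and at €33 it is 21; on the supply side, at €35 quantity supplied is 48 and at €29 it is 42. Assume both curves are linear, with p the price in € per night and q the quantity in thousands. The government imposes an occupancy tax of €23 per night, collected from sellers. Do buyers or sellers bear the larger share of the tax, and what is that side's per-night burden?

Demand slope: (21 − 25)/(33 − 32) = -4, so qd = 153 − 4p.
Supply slope: (42 − 48)/(29 − 35) = 1, so qs = p + 13.
Without the tax, 153 − 4p = p + 13 gives 5p = 140, so p* = €28 and q* = 41.
With the tax collected from sellers, supply shifts: qs = (p − 23) + 13.
Solving gives q = 22.6 with buyers paying €32.6 and sellers receiving €9.6 (the €23 wedge).
Per-night burden: buyers €4.6, sellers €18.4.
Sellers take the larger share because supply is less price-elastic here (demand slope 4 vs supply slope 1).
The less price-elastic side of the market bears the larger share of a per-unit tax.

Sellers bear the larger share: €18.4 per night.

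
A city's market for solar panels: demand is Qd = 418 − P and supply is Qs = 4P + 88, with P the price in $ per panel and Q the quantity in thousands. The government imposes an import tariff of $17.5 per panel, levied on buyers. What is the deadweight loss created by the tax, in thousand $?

Without the tax, 418 − P = 4P + 88 gives 5P = 330, so P* = $66 and Q* = 352.
With the tax collected from buyers, demand (in seller-price terms) shifts: Qd = 418 − (P + 17.5).
New equilibrium: buyers pay $80, suppliers receive $62.5, Q = 338. (Wedge: Pb − Ps = 17.5.)
Quantity falls by |ΔQ| = |352 − 338| = 14.
DWL = ½ · t · |ΔQ| = ½ · 17.5 · 14 = $122.5.

Deadweight loss = $122.5 thousand.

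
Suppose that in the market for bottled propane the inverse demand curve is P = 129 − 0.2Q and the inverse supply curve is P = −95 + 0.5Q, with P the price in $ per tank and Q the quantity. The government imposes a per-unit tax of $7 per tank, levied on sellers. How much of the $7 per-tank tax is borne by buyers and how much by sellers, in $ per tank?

Buyers bear $2 per tank; sellers bear $5 per tank.

Inverting to Q(P) form: Qd = 645 − 5P; Qs = 2P + 190.
Without the tax, 645 − 5P = 2P + 190 gives 7P = 455, so P* = $65 and Q* = 320.
With the tax collected from sellers, supply shifts: Qs = 2(P − 7) + 190.
Solving gives Q = 310 with buyers paying $67 and sellers receiving $60 (the $7 wedge).
Burden on buyers: $2; on sellers: $5. (They sum to $7.)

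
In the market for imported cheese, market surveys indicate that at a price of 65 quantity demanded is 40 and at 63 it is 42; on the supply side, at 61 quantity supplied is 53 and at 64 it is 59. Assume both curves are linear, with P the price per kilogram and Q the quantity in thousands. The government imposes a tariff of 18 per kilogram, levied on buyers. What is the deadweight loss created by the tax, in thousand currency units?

Demand slope: (42 − 40)/(63 − 65) = -1, so Qd = 105 − P.
Supply slope: (59 − 53)/(64 − 61) = 2, so Qs = 2P − 69.
Before the tax: set 105 − P = 2P − 69 → P* = 58, Q* = 47.
With the tax collected from buyers, demand (in seller-price terms) shifts: Qd = 105 − (P + 18).
Solving gives Q = 35 with buyers paying 70 and producers receiving 52 (the 18 wedge).
Quantity falls by |ΔQ| = |47 − 35| = 12.
DWL = ½ · t · |ΔQ| = ½ · 18 · 12 = 108.

Deadweight loss = 108 thousand.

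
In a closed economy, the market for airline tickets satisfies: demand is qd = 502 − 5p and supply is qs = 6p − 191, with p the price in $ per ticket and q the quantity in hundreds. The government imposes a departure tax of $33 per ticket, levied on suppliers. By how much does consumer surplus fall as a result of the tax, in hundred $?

Without the tax, 502 − 5p = 6p − 191 gives 11p = 693, so p* = $63 and q* = 187.
With the tax collected from suppliers, supply shifts: qs = 6(p − 33) − 191.
New equilibrium: buyers pay $81, suppliers receive $48, q = 97. (Wedge: pb − ps = 33.)
ΔCS is the trapezoid between Q = 97 and Q = 187 of height $18: ½ · (187 + 97) · 18 = $2556.

Consumer surplus falls by $2556 hundred.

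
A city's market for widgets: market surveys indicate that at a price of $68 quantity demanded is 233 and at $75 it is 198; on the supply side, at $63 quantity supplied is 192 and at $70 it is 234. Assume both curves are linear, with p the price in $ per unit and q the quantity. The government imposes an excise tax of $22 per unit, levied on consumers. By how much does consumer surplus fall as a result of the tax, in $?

Consumer surplus falls by $2376.

Demand slope: (198 − 233)/(75 − 68) = -5, so qd = 573 − 5p.
Supply slope: (234 − 192)/(70 − 63) = 6, so qs = 6p − 186.
Before the tax: set 573 − 5p = 6p − 186 → p* = $69, q* = 228.
With the tax collected from consumers, demand (in seller-price terms) shifts: qd = 573 − 5(p + 22).
Solving gives q = 168 with consumers paying $81 and suppliers receiving $59 (the $22 wedge).
ΔCS is the trapezoid between Q = 168 and Q = 228 of height $12: ½ · (228 + 168) · 12 = $2376.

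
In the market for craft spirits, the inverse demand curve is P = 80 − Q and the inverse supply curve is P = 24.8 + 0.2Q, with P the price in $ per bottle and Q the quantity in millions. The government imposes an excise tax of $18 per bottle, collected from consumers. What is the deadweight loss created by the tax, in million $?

Inverting to Q(P) form: Qd = 80 − P; Qs = 5P − 124.
Without the tax, 80 − P = 5P − 124 gives 6P = 204, so P* = $34 and Q* = 46.
With the tax collected from consumers, demand (in seller-price terms) shifts: Qd = 80 − (P + 18).
Solving gives Q = 31 with consumers paying $49 and suppliers receiving $31 (the $18 wedge).
Quantity falls by |ΔQ| = |46 − 31| = 15.
DWL = ½ · t · |ΔQ| = ½ · 18 · 15 = $135.

Deadweight loss = $135 million.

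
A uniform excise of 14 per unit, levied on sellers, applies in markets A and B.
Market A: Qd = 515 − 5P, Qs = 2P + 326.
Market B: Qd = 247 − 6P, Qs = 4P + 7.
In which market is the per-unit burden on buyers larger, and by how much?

Market B, by 1.6.

Market A: pre-tax P* = 27, Q* = 380; post-tax Q = 360; per-unit burden on buyers = 4.
Market B: pre-tax P* = 24, Q* = 103; post-tax Q = 69.4; per-unit burden on buyers = 5.6.
Difference: 4 vs 5.6 → market B is larger by 1.6.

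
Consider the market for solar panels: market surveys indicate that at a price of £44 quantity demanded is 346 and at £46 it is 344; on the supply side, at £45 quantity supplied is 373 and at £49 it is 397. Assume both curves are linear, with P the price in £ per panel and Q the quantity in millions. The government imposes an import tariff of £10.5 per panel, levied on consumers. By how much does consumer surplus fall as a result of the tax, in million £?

Consumer surplus falls by £3100.5 million.

Demand slope: (344 − 346)/(46 − 44) = -1, so Qd = 390 − P.
Supply slope: (397 − 373)/(49 − 45) = 6, so Qs = 6P + 103.
Without the tax, 390 − P = 6P + 103 gives 7P = 287, so P* = £41 and Q* = 349.
With the tax collected from consumers, demand (in seller-price terms) shifts: Qd = 390 − (P + 10.5).
New equilibrium: consumers pay £50, producers receive £39.5, Q = 340. (Wedge: Pb − Ps = 10.5.)
ΔCS is the trapezoid between Q = 340 and Q = 349 of height £9: ½ · (349 + 340) · 9 = £3100.5.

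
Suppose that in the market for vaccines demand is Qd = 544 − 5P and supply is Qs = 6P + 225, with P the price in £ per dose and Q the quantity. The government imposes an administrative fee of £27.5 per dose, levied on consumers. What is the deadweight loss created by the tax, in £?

Deadweight loss = £1031.25.

Without the tax, 544 − 5P = 6P + 225 gives 11P = 319, so P* = £29 and Q* = 399.
With the tax collected from consumers, demand (in seller-price terms) shifts: Qd = 544 − 5(P + 27.5).
New equilibrium: consumers pay £44, suppliers receive £16.5, Q = 324. (Wedge: Pb − Ps = 27.5.)
Quantity falls by |ΔQ| = |399 − 324| = 75.
DWL = ½ · t · |ΔQ| = ½ · 27.5 · 75 = £1031.25.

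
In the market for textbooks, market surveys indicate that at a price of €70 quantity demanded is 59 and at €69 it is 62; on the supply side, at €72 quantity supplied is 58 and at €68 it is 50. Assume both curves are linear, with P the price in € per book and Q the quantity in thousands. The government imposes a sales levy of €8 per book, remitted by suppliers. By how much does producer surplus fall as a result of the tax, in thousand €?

Demand slope: (62 − 59)/(69 − 70) = -3, so Qd = 269 − 3P.
Supply slope: (50 − 58)/(68 − 72) = 2, so Qs = 2P − 86.
Without the tax, 269 − 3P = 2P − 86 gives 5P = 355, so P* = €71 and Q* = 56.
With the tax collected from suppliers, supply shifts: Qs = 2(P − 8) − 86.
Solving gives Q = 46.4 with consumers paying €74.2 and suppliers receiving €66.2 (the €8 wedge).
ΔPS is the trapezoid between Q = 46.4 and Q = 56 of height €4.8: ½ · (56 + 46.4) · 4.8 = €245.76.

Producer surplus falls by €245.76 thousand.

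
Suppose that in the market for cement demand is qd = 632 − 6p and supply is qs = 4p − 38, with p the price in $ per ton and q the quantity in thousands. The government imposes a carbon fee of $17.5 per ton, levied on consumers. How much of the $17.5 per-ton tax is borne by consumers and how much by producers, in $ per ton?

Without the tax, 632 − 6p = 4p − 38 gives 10p = 670, so p* = $67 and q* = 230.
With the tax collected from consumers, demand (in seller-price terms) shifts: qd = 632 − 6(p + 17.5).
New equilibrium: consumers pay $74, producers receive $56.5, q = 188. (Wedge: pb − ps = 17.5.)
Burden on consumers: $7; on producers: $10.5. (They sum to $17.5.)

Consumers bear $7 per ton; producers bear $10.5 per ton.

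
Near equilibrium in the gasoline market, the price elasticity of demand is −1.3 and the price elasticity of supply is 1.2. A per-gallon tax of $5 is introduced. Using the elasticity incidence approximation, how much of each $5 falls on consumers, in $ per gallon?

Incidence ratio: consumers' share ≈ εs / (εs + |εd|) = 1.2 / (1.2 + 1.3) = 0.48.
So consumers bear ≈ 0.48 × $5 = $2.4; producers bear $2.6.

Consumers bear ≈ $2.4 per gallon.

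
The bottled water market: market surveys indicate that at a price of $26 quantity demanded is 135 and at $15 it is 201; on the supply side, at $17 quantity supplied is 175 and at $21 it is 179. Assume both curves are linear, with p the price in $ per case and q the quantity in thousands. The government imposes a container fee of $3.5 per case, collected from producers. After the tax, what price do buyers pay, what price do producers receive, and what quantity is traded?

Buyers pay $19.5; producers receive $16; quantity = 174.

Demand slope: (201 − 135)/(15 − 26) = -6, so qd = 291 − 6p.
Supply slope: (179 − 175)/(21 − 17) = 1, so qs = p + 158.
Without the tax, 291 − 6p = p + 158 gives 7p = 133, so p* = $19 and q* = 177.
With the tax collected from producers, supply shifts: qs = (p − 3.5) + 158.
Solving gives q = 174 with buyers paying $19.5 and producers receiving $16 (the $3.5 wedge).
The less price-elastic side of the market bears the larger share of a per-unit tax.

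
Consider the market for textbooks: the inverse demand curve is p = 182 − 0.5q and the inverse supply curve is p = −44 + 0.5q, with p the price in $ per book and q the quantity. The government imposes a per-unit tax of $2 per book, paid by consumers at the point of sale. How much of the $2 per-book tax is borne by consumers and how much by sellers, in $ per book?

Inverting to q(p) form: qd = 364 − 2p; qs = 2p + 88.
Without the tax, 364 − 2p = 2p + 88 gives 4p = 276, so p* = $69 and q* = 226.
With the tax collected from consumers, demand (in seller-price terms) shifts: qd = 364 − 2(p + 2).
Solving gives q = 224 with consumers paying $70 and sellers receiving $68 (the $2 wedge).
Burden on consumers: $1; on sellers: $1. (They sum to $2.)
The less price-elastic side of the market bears the larger share of a per-unit tax.

Consumers bear $1 per book; sellers bear $1 per book.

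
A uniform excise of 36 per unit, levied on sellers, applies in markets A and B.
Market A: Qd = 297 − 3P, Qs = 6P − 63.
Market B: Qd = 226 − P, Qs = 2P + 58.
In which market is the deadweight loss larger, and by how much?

Market A: pre-tax P* = 40, Q* = 177; post-tax Q = 105; deadweight loss = 1296.
Market B: pre-tax P* = 56, Q* = 170; post-tax Q = 146; deadweight loss = 432.
Difference: 1296 vs 432 → market A is larger by 864.

Market A, by 864.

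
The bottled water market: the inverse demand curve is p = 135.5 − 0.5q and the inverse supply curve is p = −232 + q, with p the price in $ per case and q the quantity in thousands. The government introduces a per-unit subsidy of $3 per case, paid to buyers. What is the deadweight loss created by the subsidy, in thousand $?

Rewrite in direct form: qd = 271 − 2p and qs = p + 232.
Without the subsidy, 271 − 2p = p + 232 gives 3p = 39, so p* = $13 and q* = 245.
With a per-unit subsidy paid to buyers, each effectively pays p − 3, so demand becomes qd = 271 − 2(p − 3).
New equilibrium: buyers pay $12, suppliers receive $15, q = 247. (Wedge: pb − ps = −3.)
Quantity rises by |ΔQ| = |245 − 247| = 2.
DWL = ½ · t · |ΔQ| = ½ · 3 · 2 = $3.

Deadweight loss = $3 thousand.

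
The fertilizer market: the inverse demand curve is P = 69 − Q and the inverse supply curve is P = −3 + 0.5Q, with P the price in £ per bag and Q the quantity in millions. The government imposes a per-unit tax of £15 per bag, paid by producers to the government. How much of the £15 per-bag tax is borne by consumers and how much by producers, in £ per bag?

Inverting to Q(P) form: Qd = 69 − P; Qs = 2P + 6.
Before the tax: set 69 − P = 2P + 6 → P* = £21, Q* = 48.
With the tax collected from producers, supply shifts: Qs = 2(P − 15) + 6.
Solving gives Q = 38 with consumers paying £31 and producers receiving £16 (the £15 wedge).
Burden on consumers: £10; on producers: £5. (They sum to £15.)
The less price-elastic side of the market bears the larger share of a per-unit tax.

Consumers bear £10 per bag; producers bear £5 per bag.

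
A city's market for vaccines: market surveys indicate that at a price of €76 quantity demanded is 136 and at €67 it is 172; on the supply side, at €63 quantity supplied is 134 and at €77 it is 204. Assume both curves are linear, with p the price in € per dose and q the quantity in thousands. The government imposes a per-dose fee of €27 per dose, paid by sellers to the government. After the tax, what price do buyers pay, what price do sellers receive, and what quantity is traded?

Demand slope: (172 − 136)/(67 − 76) = -4, so qd = 440 − 4p.
Supply slope: (204 − 134)/(77 − 63) = 5, so qs = 5p − 181.
Before the tax: set 440 − 4p = 5p − 181 → p* = €69, q* = 164.
With the tax collected from sellers, supply shifts: qs = 5(p − 27) − 181.
New equilibrium: buyers pay €84, sellers receive €57, q = 104. (Wedge: pb − ps = 27.)
The less price-elastic side of the market bears the larger share of a per-unit tax.

Buyers pay €84; sellers receive €57; quantity = 104.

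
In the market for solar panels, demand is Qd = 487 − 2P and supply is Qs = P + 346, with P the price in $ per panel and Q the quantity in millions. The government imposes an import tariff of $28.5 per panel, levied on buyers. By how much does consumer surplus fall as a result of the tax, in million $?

Without the tax, 487 − 2P = P + 346 gives 3P = 141, so P* = $47 and Q* = 393.
With the tax collected from buyers, demand (in seller-price terms) shifts: Qd = 487 − 2(P + 28.5).
Solving gives Q = 374 with buyers paying $56.5 and producers receiving $28 (the $28.5 wedge).
ΔCS is the trapezoid between Q = 374 and Q = 393 of height $9.5: ½ · (393 + 374) · 9.5 = $3643.25.

Consumer surplus falls by $3643.25 million.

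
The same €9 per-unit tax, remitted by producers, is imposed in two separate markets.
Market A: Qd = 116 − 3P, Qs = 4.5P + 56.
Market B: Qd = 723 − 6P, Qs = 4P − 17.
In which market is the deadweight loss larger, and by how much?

Market A: pre-tax P* = €8, Q* = 92; post-tax Q = 75.8; deadweight loss = €72.9.
Market B: pre-tax P* = €74, Q* = 279; post-tax Q = 257.4; deadweight loss = €97.2.
Difference: €72.9 vs €97.2 → market B is larger by €24.3.

Market B, by €24.3.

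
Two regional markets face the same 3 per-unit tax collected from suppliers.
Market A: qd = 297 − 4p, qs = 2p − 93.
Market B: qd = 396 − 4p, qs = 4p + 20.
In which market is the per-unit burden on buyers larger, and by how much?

Market B, by 0.5.

Market A: pre-tax p* = 65, q* = 37; post-tax q = 33; per-unit burden on buyers = 1.
Market B: pre-tax p* = 47, q* = 208; post-tax q = 202; per-unit burden on buyers = 1.5.
Difference: 1 vs 1.5 → market B is larger by 0.5.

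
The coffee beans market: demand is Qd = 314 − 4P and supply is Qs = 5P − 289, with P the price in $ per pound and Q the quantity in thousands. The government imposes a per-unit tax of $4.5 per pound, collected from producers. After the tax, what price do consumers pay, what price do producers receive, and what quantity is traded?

Before the tax: set 314 − 4P = 5P − 289 → P* = $67, Q* = 46.
With the tax collected from producers, supply shifts: Qs = 5(P − 4.5) − 289.
Solving gives Q = 36 with consumers paying $69.5 and producers receiving $65 (the $4.5 wedge).

Consumers pay $69.5; producers receive $65; quantity = 36.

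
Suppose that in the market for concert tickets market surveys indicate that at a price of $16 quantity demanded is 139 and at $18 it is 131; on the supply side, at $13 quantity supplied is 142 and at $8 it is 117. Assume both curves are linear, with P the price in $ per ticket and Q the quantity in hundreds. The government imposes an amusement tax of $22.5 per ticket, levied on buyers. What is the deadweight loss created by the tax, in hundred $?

Demand slope: (131 − 139)/(18 − 16) = -4, so Qd = 203 − 4P.
Supply slope: (117 − 142)/(8 − 13) = 5, so Qs = 5P + 77.
Before the tax: set 203 − 4P = 5P + 77 → P* = $14, Q* = 147.
With the tax collected from buyers, demand (in seller-price terms) shifts: Qd = 203 − 4(P + 22.5).
Solving gives Q = 97 with buyers paying $26.5 and producers receiving $4 (the $22.5 wedge).
Quantity falls by |ΔQ| = |147 − 97| = 50.
DWL = ½ · t · |ΔQ| = ½ · 22.5 · 50 = $562.5.

Deadweight loss = $562.5 hundred.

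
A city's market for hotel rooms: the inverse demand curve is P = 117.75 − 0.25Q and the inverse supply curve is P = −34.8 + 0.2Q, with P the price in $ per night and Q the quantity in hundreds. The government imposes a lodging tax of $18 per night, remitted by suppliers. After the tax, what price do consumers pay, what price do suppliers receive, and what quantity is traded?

Rewrite in direct form: Qd = 471 − 4P and Qs = 5P + 174.
Before the tax: set 471 − 4P = 5P + 174 → P* = $33, Q* = 339.
With the tax collected from suppliers, supply shifts: Qs = 5(P − 18) + 174.
New equilibrium: consumers pay $43, suppliers receive $25, Q = 299. (Wedge: Pb − Ps = 18.)

Consumers pay $43; suppliers receive $25; quantity = 299.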